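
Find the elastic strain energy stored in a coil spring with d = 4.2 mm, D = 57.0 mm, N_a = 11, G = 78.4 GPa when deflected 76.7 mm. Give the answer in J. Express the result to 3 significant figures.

4.40 J

k = Gd⁴/(8D³N_a) = (78.4×10³)(4.2⁴)/(8·57.0³·11) = 1.4969 N/mm
U = ½kδ² = 0.5 × 1.4969 × 76.7² = 4403.2 N·mm = 4.4032 J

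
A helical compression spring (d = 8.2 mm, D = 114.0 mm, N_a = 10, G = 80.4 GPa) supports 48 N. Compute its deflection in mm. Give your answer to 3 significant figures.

k = Gd⁴/(8D³N_a) = (80.4×10³)(8.2⁴)/(8·114.0³·10) = 3.067 N/mm
δ = F/k = 48 / 3.067 = 15.651 mm

15.7 mm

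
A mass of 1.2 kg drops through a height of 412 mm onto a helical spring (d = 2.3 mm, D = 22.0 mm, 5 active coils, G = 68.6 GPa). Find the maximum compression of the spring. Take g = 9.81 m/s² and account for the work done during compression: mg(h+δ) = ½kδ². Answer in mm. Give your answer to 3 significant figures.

49.1 mm

k = Gd⁴/(8D³N_a) = (68.6×10³)(2.3⁴)/(8·22.0³·5) = 4.5072 N/mm
W = mg = 1.2 × 9.81 = 11.772 N
½kδ² − Wδ − Wh = 0 → δ = (W + √(W² + 2kWh))/k
δ = (11.772 + √(138.58 + 43720.5))/4.5072 = (11.772 + 209.43)/4.5072 = 49.076 mm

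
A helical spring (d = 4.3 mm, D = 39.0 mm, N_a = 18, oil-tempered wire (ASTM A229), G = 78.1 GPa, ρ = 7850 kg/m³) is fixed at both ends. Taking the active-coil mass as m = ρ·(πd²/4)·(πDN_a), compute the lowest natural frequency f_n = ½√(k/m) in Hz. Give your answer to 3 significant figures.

k = Gd⁴/(8D³N_a) = (78.1×10³)(4.3⁴)/(8·39.0³·18) = 3.1259 N/mm = 3125.9 N/m
Wire length L = πDN_a = π·39.0·18 = 2205.4 mm
m = ρ·(πd²/4)·L = 7850 × 14.522×10⁻⁶ m² × 2.2054 m = 0.25141 kg
f_n = ½√(k/m) = 0.5·√(3125.9/0.25141) = 0.5·√(12433) = 55.752 Hz

55.8 Hz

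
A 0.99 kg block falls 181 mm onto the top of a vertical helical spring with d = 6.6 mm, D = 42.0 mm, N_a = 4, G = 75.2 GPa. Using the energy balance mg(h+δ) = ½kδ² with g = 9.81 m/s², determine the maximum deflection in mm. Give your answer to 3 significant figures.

7.81 mm

k = Gd⁴/(8D³N_a) = (75.2×10³)(6.6⁴)/(8·42.0³·4) = 60.186 N/mm
W = mg = 0.99 × 9.81 = 9.7119 N
½kδ² − Wδ − Wh = 0 → δ = (W + √(W² + 2kWh))/k
δ = (9.7119 + √(94.321 + 211597))/60.186 = (9.7119 + 460.1)/60.186 = 7.806 mm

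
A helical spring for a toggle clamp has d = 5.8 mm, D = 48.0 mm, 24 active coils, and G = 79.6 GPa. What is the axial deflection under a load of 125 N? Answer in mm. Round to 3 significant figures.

k = Gd⁴/(8D³N_a) = (79.6×10³)(5.8⁴)/(8·48.0³·24) = 4.2423 N/mm
δ = F/k = 125 / 4.2423 = 29.465 mm

29.5 mm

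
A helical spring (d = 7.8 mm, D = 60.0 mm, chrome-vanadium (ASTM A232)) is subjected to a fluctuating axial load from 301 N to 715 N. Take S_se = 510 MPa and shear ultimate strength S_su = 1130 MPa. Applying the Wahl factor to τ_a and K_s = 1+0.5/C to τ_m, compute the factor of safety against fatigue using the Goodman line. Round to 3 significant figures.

C = D/d = 60.0/7.8 = 7.6923; K_W = (4C−1)/(4C−4)+0.615/C = 1.1920; K_s = 1+0.5/C = 1.0650
F_a = (F_max−F_min)/2 = 207 N; F_m = (F_max+F_min)/2 = 508 N
τ_a = K_W·8F_aD/(πd³) = 1.1920 × 66.647 = 79.444 MPa
τ_m = K_s·8F_mD/(πd³) = 1.0650 × 163.56 = 174.19 MPa
Goodman: 1/n_f = τ_a/S_se + τ_m/S_su = 79.444/510 + 174.19/1130 = 0.15577 + 0.15415 = 0.30992
n_f = 1/0.30992 = 3.227

3.23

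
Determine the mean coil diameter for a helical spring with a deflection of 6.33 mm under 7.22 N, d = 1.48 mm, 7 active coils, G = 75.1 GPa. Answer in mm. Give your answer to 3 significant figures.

Required rate k = F/δ = 7.22/6.33 = 1.1406 N/mm
D = (Gd⁴/(8N_a·k))^(1/3) = (75.1×10³·1.48⁴/(8·7·1.1406))^(1/3)
  = (5641.12)^(1/3) = 17.8014 mm

17.8 mm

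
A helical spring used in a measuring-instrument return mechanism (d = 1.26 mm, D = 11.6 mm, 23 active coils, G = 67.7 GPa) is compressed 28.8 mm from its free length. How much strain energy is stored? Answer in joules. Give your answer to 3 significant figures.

k = Gd⁴/(8D³N_a) = (67.7×10³)(1.26⁴)/(8·11.6³·23) = 0.59413 N/mm
U = ½kδ² = 0.5 × 0.59413 × 28.8² = 246.4 N·mm = 0.2464 J

0.246 J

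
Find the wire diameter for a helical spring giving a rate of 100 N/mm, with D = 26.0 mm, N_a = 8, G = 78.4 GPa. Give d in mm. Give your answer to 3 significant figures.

d = (8D³N_a·k / G)^(1/4) = (8·26.0³·8·100 / (78.4×10³))^0.25
  = (1434.8)^0.25 = 6.1545 mm

6.15 mm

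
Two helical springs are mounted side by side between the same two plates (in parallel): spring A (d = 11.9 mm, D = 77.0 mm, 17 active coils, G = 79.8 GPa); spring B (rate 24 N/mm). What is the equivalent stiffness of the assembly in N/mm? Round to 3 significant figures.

49.8 N/mm

k_A = Gd⁴/(8D³N_a) = (79.8×10³)(11.9⁴)/(8·77.0³·17) = 25.774 N/mm
Parallel: k_eq = 25.774 + 24 = 49.774 N/mm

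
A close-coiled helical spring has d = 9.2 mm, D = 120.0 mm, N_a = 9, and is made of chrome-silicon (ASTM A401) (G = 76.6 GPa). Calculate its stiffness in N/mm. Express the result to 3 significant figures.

4.41 N/mm

k = Gd⁴/(8D³N_a) = (76.6×10³ × 9.2⁴) / (8 × 120.0³ × 9)
  = 5.48757e+08 / 1.24416e+08 = 4.4107 N/mm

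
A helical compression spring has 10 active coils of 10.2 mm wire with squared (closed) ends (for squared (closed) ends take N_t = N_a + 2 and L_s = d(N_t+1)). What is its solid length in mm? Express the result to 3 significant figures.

133 mm

squared (closed) ends: N_t = N_a + 2 = 10 + 2 = 12
L_s = d·(N_t+1) = 10.2 × 13 = 132.6 mm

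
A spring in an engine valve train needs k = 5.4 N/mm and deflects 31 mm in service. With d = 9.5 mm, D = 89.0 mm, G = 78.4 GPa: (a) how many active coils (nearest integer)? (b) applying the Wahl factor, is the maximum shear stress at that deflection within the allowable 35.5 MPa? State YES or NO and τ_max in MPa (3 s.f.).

N_a = Gd⁴/(8D³k) = (78.4×10³)(9.5⁴)/(8·89.0³·5.4) = 20.97 → N_a = 21
Actual rate k = Gd⁴/(8D³·21) = 5.3918 N/mm
Working load F = kδ = 5.3918·31 = 167.14 N
C = 89.0/9.5 = 9.3684; K_W = (4C−1)/(4C−4)+0.615/C = 1.1553
τ_max = K_W·8FD/(πd³) = 1.1553·44.183 = 51.043 MPa
τ_max > 35.5 MPa → exceeds allowable

(a) 21 coils; (b) NO, τ_max = 51.0 MPa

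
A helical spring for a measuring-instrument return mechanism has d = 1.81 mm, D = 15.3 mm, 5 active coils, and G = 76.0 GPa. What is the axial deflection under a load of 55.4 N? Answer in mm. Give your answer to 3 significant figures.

k = Gd⁴/(8D³N_a) = (76.0×10³)(1.81⁴)/(8·15.3³·5) = 5.6937 N/mm
δ = F/k = 55.4 / 5.6937 = 9.7301 mm

9.73 mm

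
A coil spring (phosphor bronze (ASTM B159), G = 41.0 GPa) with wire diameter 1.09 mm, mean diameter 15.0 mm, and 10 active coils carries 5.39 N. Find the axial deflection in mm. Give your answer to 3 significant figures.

k = Gd⁴/(8D³N_a) = (41.0×10³)(1.09⁴)/(8·15.0³·10) = 0.21435 N/mm
δ = F/k = 5.39 / 0.21435 = 25.146 mm

25.1 mm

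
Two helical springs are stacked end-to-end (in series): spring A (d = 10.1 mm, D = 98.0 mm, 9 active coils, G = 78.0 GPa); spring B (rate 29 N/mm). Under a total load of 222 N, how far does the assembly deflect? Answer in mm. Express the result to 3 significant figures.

k_A = Gd⁴/(8D³N_a) = (78.0×10³)(10.1⁴)/(8·98.0³·9) = 11.978 N/mm
Series: 1/k_eq = 1/11.978 + 1/29 = 0.11797; k_eq = 8.4766 N/mm
δ = F/k_eq = 222/8.4766 = 26.19 mm

26.2 mm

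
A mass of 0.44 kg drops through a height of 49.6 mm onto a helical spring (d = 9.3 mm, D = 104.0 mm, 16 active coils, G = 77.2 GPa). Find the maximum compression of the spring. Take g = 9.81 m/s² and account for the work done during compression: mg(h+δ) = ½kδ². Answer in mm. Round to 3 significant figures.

11.5 mm

k = Gd⁴/(8D³N_a) = (77.2×10³)(9.3⁴)/(8·104.0³·16) = 4.0109 N/mm
W = mg = 0.44 × 9.81 = 4.3164 N
½kδ² − Wδ − Wh = 0 → δ = (W + √(W² + 2kWh))/k
δ = (4.3164 + √(18.631 + 1717.4))/4.0109 = (4.3164 + 41.666)/4.0109 = 11.464 mm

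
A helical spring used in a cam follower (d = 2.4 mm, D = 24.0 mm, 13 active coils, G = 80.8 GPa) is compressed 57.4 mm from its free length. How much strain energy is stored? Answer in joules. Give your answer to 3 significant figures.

k = Gd⁴/(8D³N_a) = (80.8×10³)(2.4⁴)/(8·24.0³·13) = 1.8646 N/mm
U = ½kδ² = 0.5 × 1.8646 × 57.4² = 3071.7 N·mm = 3.0717 J

3.07 J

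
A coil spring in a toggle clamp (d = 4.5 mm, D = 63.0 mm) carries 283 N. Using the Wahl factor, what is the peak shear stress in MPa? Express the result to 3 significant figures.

549 MPa

Spring index C = D/d = 63.0/4.5 = 14.0000
K_W = (4C−1)/(4C−4) + 0.615/C = 55.000/52.000 + 0.0439 = 1.1016
τ₀ = 8FD/(πd³) = 8·283·63.0/(π·4.5³) = 142632/286.28 = 498.23 MPa
τ_max = K·τ₀ = 1.1016 × 498.23 = 548.86 MPa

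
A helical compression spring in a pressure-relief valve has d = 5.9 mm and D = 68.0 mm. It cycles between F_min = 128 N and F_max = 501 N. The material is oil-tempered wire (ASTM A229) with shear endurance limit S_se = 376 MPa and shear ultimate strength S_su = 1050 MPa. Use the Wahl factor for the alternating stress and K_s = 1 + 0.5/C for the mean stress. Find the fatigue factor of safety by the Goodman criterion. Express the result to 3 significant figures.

C = D/d = 68.0/5.9 = 11.5254; K_W = (4C−1)/(4C−4)+0.615/C = 1.1246; K_s = 1+0.5/C = 1.0434
F_a = (F_max−F_min)/2 = 186.5 N; F_m = (F_max+F_min)/2 = 314.5 N
τ_a = K_W·8F_aD/(πd³) = 1.1246 × 157.24 = 176.84 MPa
τ_m = K_s·8F_mD/(πd³) = 1.0434 × 265.16 = 276.67 MPa
Goodman: 1/n_f = τ_a/S_se + τ_m/S_su = 176.84/376 + 276.67/1050 = 0.47031 + 0.26349 = 0.73381
n_f = 1/0.73381 = 1.363

1.36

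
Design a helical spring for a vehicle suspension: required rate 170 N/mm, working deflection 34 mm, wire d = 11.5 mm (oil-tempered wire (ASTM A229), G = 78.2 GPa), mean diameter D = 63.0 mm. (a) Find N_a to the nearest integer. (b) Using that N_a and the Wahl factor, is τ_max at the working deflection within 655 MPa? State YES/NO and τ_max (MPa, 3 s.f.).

N_a = Gd⁴/(8D³k) = (78.2×10³)(11.5⁴)/(8·63.0³·170) = 4.022 → N_a = 4
Actual rate k = Gd⁴/(8D³·4) = 170.93 N/mm
Working load F = kδ = 170.93·34 = 5811.7 N
C = 63.0/11.5 = 5.4783; K_W = (4C−1)/(4C−4)+0.615/C = 1.2797
τ_max = K_W·8FD/(πd³) = 1.2797·613.05 = 784.54 MPa
τ_max > 655 MPa → exceeds allowable

(a) 4 coils; (b) NO, τ_max = 785 MPa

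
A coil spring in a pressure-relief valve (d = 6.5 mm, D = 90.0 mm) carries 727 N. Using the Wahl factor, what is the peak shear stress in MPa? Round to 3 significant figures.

Spring index C = D/d = 90.0/6.5 = 13.8462
K_W = (4C−1)/(4C−4) + 0.615/C = 54.385/51.385 + 0.0444 = 1.1028
τ₀ = 8FD/(πd³) = 8·727·90.0/(π·6.5³) = 523440/862.76 = 606.7 MPa
τ_max = K·τ₀ = 1.1028 × 606.7 = 669.07 MPa

669 MPa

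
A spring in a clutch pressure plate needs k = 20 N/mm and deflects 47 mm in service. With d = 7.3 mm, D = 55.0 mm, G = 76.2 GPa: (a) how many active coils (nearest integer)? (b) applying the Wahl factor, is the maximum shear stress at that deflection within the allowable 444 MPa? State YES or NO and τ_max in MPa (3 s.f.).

(a) 8 coils; (b) YES, τ_max = 411 MPa

N_a = Gd⁴/(8D³k) = (76.2×10³)(7.3⁴)/(8·55.0³·20) = 8.129 → N_a = 8
Actual rate k = Gd⁴/(8D³·8) = 20.323 N/mm
Working load F = kδ = 20.323·47 = 955.16 N
C = 55.0/7.3 = 7.5342; K_W = (4C−1)/(4C−4)+0.615/C = 1.1964
τ_max = K_W·8FD/(πd³) = 1.1964·343.88 = 411.42 MPa
τ_max ≤ 444 MPa → acceptable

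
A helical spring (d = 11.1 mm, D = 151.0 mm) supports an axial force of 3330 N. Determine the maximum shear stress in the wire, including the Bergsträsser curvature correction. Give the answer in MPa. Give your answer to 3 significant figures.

Spring index C = D/d = 151.0/11.1 = 13.6036
K_B = (4C+2)/(4C−3) = 56.414/51.414 = 1.0972
τ₀ = 8FD/(πd³) = 8·3330·151.0/(π·11.1³) = 4.02264e+06/4296.5 = 936.25 MPa
τ_max = K·τ₀ = 1.0972 × 936.25 = 1027.3 MPa

1030 MPa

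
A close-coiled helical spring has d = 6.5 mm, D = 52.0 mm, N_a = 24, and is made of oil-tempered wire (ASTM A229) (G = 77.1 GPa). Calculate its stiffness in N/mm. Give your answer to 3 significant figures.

k = Gd⁴/(8D³N_a) = (77.1×10³ × 6.5⁴) / (8 × 52.0³ × 24)
  = 1.37628e+08 / 2.69967e+07 = 5.098 N/mm

5.10 N/mm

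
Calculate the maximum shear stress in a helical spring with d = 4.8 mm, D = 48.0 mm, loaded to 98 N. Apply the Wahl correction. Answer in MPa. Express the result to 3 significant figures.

Spring index C = D/d = 48.0/4.8 = 10.0000
K_W = (4C−1)/(4C−4) + 0.615/C = 39.000/36.000 + 0.0615 = 1.1448
τ₀ = 8FD/(πd³) = 8·98·48.0/(π·4.8³) = 37632/347.44 = 108.31 MPa
τ_max = K·τ₀ = 1.1448 × 108.31 = 124 MPa

124 MPa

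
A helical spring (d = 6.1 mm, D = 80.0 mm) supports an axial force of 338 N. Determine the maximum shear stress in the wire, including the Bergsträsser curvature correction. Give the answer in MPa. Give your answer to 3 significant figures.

Spring index C = D/d = 80.0/6.1 = 13.1148
K_B = (4C+2)/(4C−3) = 54.459/49.459 = 1.1011
τ₀ = 8FD/(πd³) = 8·338·80.0/(π·6.1³) = 216320/713.08 = 303.36 MPa
τ_max = K·τ₀ = 1.1011 × 303.36 = 334.03 MPa

334 MPa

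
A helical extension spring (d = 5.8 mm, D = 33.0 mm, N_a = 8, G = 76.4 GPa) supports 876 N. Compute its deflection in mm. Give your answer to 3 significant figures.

23.3 mm

k = Gd⁴/(8D³N_a) = (76.4×10³)(5.8⁴)/(8·33.0³·8) = 37.591 N/mm
δ = F/k = 876 / 37.591 = 23.303 mm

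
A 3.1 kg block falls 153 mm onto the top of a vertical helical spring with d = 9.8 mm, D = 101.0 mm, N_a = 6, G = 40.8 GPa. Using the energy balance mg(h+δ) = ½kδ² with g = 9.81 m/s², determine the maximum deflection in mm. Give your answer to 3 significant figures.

39.2 mm

k = Gd⁴/(8D³N_a) = (40.8×10³)(9.8⁴)/(8·101.0³·6) = 7.6096 N/mm
W = mg = 3.1 × 9.81 = 30.411 N
½kδ² − Wδ − Wh = 0 → δ = (W + √(W² + 2kWh))/k
δ = (30.411 + √(924.83 + 70812.7))/7.6096 = (30.411 + 267.84)/7.6096 = 39.194 mm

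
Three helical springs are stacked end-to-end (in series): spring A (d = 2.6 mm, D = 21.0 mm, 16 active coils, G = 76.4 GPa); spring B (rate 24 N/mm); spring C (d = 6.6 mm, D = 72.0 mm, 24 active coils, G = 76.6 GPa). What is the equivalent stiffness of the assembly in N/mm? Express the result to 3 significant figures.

k_A = Gd⁴/(8D³N_a) = (76.4×10³)(2.6⁴)/(8·21.0³·16) = 2.9452 N/mm
k_C = Gd⁴/(8D³N_a) = (76.6×10³)(6.6⁴)/(8·72.0³·24) = 2.0282 N/mm
Series: 1/k_eq = 1/2.9452 + 1/24 + 1/2.0282 = 0.87425; k_eq = 1.1438 N/mm

1.14 N/mm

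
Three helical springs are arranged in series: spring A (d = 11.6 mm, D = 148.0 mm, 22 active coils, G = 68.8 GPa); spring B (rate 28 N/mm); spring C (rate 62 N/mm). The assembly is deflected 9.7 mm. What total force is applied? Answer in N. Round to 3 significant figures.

19.0 N

k_A = Gd⁴/(8D³N_a) = (68.8×10³)(11.6⁴)/(8·148.0³·22) = 2.1833 N/mm
Series: 1/k_eq = 1/2.1833 + 1/28 + 1/62 = 0.50986; k_eq = 1.9613 N/mm
F = k_eq·δ = 1.9613·9.7 = 19.025 N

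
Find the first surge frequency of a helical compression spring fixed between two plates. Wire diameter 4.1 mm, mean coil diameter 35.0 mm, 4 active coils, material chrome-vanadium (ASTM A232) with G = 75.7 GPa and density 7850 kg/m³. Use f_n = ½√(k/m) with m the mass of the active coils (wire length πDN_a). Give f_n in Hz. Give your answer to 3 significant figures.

292 Hz

k = Gd⁴/(8D³N_a) = (75.7×10³)(4.1⁴)/(8·35.0³·4) = 15.591 N/mm = 15591 N/m
Wire length L = πDN_a = π·35.0·4 = 439.82 mm
m = ρ·(πd²/4)·L = 7850 × 13.203×10⁻⁶ m² × 0.43982 m = 0.045583 kg
f_n = ½√(k/m) = 0.5·√(15591/0.045583) = 0.5·√(3.4204e+05) = 292.42 Hz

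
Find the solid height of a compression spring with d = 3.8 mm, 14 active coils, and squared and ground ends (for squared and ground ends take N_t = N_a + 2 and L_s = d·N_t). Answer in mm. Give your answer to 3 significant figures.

60.8 mm

squared and ground ends: N_t = N_a + 2 = 14 + 2 = 16
L_s = d·N_t = 3.8 × 16 = 60.8 mm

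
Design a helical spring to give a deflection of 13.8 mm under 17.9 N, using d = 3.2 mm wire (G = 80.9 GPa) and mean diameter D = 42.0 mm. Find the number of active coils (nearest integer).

Required rate k = F/δ = 17.9/13.8 = 1.2971 N/mm
N_a = Gd⁴/(8D³k) = (80.9×10³ × 3.2⁴)/(8 × 42.0³ × 1.2971)
    = 8.48298e+06 / 768797 = 11.03 → 11 coils

11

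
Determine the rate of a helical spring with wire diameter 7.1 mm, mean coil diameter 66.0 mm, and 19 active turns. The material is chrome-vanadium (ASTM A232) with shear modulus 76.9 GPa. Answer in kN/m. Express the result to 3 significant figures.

4.47 kN/m

k = Gd⁴/(8D³N_a) = (76.9×10³ × 7.1⁴) / (8 × 66.0³ × 19)
  = 1.95416e+08 / 4.36994e+07 = 4.4718 N/mm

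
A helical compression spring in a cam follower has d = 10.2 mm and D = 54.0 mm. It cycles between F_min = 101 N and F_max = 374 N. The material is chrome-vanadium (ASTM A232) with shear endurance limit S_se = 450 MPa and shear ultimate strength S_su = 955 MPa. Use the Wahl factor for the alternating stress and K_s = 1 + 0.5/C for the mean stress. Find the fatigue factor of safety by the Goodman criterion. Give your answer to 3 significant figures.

11.6

C = D/d = 54.0/10.2 = 5.2941; K_W = (4C−1)/(4C−4)+0.615/C = 1.2908; K_s = 1+0.5/C = 1.0944
F_a = (F_max−F_min)/2 = 136.5 N; F_m = (F_max+F_min)/2 = 237.5 N
τ_a = K_W·8F_aD/(πd³) = 1.2908 × 17.687 = 22.831 MPa
τ_m = K_s·8F_mD/(πd³) = 1.0944 × 30.775 = 33.681 MPa
Goodman: 1/n_f = τ_a/S_se + τ_m/S_su = 22.831/450 + 33.681/955 = 0.05074 + 0.03527 = 0.086005
n_f = 1/0.086005 = 11.63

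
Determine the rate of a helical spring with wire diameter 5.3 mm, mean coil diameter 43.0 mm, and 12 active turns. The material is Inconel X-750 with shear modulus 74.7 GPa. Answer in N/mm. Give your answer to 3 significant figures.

7.72 N/mm

k = Gd⁴/(8D³N_a) = (74.7×10³ × 5.3⁴) / (8 × 43.0³ × 12)
  = 5.89419e+07 / 7.63267e+06 = 7.7223 N/mm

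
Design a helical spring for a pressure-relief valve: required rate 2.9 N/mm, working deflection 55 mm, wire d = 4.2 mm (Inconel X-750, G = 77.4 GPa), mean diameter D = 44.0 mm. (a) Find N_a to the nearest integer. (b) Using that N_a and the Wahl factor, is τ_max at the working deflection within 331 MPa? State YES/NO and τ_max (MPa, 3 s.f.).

(a) 12 coils; (b) YES, τ_max = 279 MPa

N_a = Gd⁴/(8D³k) = (77.4×10³)(4.2⁴)/(8·44.0³·2.9) = 12.19 → N_a = 12
Actual rate k = Gd⁴/(8D³·12) = 2.9452 N/mm
Working load F = kδ = 2.9452·55 = 161.98 N
C = 44.0/4.2 = 10.4762; K_W = (4C−1)/(4C−4)+0.615/C = 1.1379
τ_max = K_W·8FD/(πd³) = 1.1379·244.97 = 278.74 MPa
τ_max ≤ 331 MPa → acceptable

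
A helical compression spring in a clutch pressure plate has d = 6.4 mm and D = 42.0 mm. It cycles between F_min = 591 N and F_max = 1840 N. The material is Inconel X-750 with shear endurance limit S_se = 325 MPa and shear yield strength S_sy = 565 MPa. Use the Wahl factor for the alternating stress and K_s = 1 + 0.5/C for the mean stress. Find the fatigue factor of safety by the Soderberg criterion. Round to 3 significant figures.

C = D/d = 42.0/6.4 = 6.5625; K_W = (4C−1)/(4C−4)+0.615/C = 1.2285; K_s = 1+0.5/C = 1.0762
F_a = (F_max−F_min)/2 = 624.5 N; F_m = (F_max+F_min)/2 = 1215.5 N
τ_a = K_W·8F_aD/(πd³) = 1.2285 × 254.79 = 313.02 MPa
τ_m = K_s·8F_mD/(πd³) = 1.0762 × 495.91 = 533.7 MPa
Soderberg: 1/n_f = τ_a/S_se + τ_m/S_sy = 313.02/325 + 533.7/565 = 0.96314 + 0.94459 = 1.9077
n_f = 1/1.9077 = 0.5242

0.524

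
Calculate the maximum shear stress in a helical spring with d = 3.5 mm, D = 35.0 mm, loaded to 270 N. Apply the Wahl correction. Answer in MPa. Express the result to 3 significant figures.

643 MPa

Spring index C = D/d = 35.0/3.5 = 10.0000
K_W = (4C−1)/(4C−4) + 0.615/C = 39.000/36.000 + 0.0615 = 1.1448
τ₀ = 8FD/(πd³) = 8·270·35.0/(π·3.5³) = 75600/134.7 = 561.26 MPa
τ_max = K·τ₀ = 1.1448 × 561.26 = 642.55 MPa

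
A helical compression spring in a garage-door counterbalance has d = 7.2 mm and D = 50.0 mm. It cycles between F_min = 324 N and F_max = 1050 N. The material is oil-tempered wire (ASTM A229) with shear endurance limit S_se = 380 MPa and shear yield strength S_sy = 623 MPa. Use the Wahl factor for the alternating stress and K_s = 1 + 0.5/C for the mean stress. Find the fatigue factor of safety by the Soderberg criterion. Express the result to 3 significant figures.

1.25

C = D/d = 50.0/7.2 = 6.9444; K_W = (4C−1)/(4C−4)+0.615/C = 1.2147; K_s = 1+0.5/C = 1.0720
F_a = (F_max−F_min)/2 = 363 N; F_m = (F_max+F_min)/2 = 687 N
τ_a = K_W·8F_aD/(πd³) = 1.2147 × 123.83 = 150.42 MPa
τ_m = K_s·8F_mD/(πd³) = 1.0720 × 234.35 = 251.23 MPa
Soderberg: 1/n_f = τ_a/S_se + τ_m/S_sy = 150.42/380 + 251.23/623 = 0.39584 + 0.40325 = 0.79909
n_f = 1/0.79909 = 1.251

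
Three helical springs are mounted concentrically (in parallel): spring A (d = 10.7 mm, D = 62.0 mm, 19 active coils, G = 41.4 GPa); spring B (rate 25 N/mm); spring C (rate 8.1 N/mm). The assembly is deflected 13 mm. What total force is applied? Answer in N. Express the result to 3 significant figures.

k_A = Gd⁴/(8D³N_a) = (41.4×10³)(10.7⁴)/(8·62.0³·19) = 14.98 N/mm
Parallel: k_eq = 14.98 + 25 + 8.1 = 48.08 N/mm
F = k_eq·δ = 48.08·13 = 625.04 N

625 N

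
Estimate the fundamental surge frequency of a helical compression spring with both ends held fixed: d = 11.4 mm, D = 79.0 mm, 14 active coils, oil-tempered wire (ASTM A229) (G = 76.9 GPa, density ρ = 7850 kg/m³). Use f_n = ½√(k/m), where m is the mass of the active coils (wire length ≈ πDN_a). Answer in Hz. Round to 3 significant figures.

46.0 Hz

k = Gd⁴/(8D³N_a) = (76.9×10³)(11.4⁴)/(8·79.0³·14) = 23.52 N/mm = 23520 N/m
Wire length L = πDN_a = π·79.0·14 = 3474.6 mm
m = ρ·(πd²/4)·L = 7850 × 102.07×10⁻⁶ m² × 3.4746 m = 2.784 kg
f_n = ½√(k/m) = 0.5·√(23520/2.784) = 0.5·√(8448.4) = 45.957 Hz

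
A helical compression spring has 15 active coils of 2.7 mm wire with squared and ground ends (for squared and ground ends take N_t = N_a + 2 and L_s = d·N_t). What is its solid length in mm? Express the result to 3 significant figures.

45.9 mm

squared and ground ends: N_t = N_a + 2 = 15 + 2 = 17
L_s = d·N_t = 2.7 × 17 = 45.9 mm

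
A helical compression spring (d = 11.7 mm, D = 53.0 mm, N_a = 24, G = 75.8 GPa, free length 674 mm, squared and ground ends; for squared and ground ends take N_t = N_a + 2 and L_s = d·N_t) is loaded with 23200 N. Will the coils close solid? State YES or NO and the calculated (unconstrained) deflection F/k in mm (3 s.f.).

k = Gd⁴/(8D³N_a) = (75.8×10³)(11.7⁴)/(8·53.0³·24) = 49.692 N/mm
N_t = 26; L_s = 11.7·26 = 304.2 mm; δ_solid = L₀ − L_s = 674 − 304.2 = 369.8 mm
δ = F/k = 23200/49.692 = 466.88 mm
δ ≥ δ_solid → spring goes solid

YES, δ = 467 mm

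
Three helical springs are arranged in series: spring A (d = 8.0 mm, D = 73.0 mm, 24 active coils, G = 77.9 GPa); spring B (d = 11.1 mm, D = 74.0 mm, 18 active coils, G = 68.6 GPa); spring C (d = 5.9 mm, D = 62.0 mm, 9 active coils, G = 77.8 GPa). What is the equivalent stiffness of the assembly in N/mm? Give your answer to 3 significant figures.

k_A = Gd⁴/(8D³N_a) = (77.9×10³)(8.0⁴)/(8·73.0³·24) = 4.272 N/mm
k_B = Gd⁴/(8D³N_a) = (68.6×10³)(11.1⁴)/(8·74.0³·18) = 17.847 N/mm
k_C = Gd⁴/(8D³N_a) = (77.8×10³)(5.9⁴)/(8·62.0³·9) = 5.4939 N/mm
Series: 1/k_eq = 1/4.272 + 1/17.847 + 1/5.4939 = 0.47214; k_eq = 2.118 N/mm

2.12 N/mm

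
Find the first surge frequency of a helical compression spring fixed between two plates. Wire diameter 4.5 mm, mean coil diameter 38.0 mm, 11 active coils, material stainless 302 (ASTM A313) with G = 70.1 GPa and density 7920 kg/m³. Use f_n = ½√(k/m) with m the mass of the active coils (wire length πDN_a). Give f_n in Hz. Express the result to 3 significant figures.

k = Gd⁴/(8D³N_a) = (70.1×10³)(4.5⁴)/(8·38.0³·11) = 5.953 N/mm = 5953 N/m
Wire length L = πDN_a = π·38.0·11 = 1313.2 mm
m = ρ·(πd²/4)·L = 7920 × 15.904×10⁻⁶ m² × 1.3132 m = 0.16541 kg
f_n = ½√(k/m) = 0.5·√(5953/0.16541) = 0.5·√(35989) = 94.854 Hz

94.9 Hz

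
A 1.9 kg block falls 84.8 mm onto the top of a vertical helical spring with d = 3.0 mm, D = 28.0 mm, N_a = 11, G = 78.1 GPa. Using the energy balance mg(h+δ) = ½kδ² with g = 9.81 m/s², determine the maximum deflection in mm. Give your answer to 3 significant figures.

37.3 mm

k = Gd⁴/(8D³N_a) = (78.1×10³)(3.0⁴)/(8·28.0³·11) = 3.2748 N/mm
W = mg = 1.9 × 9.81 = 18.639 N
½kδ² − Wδ − Wh = 0 → δ = (W + √(W² + 2kWh))/k
δ = (18.639 + √(347.41 + 10352.1))/3.2748 = (18.639 + 103.44)/3.2748 = 37.278 mm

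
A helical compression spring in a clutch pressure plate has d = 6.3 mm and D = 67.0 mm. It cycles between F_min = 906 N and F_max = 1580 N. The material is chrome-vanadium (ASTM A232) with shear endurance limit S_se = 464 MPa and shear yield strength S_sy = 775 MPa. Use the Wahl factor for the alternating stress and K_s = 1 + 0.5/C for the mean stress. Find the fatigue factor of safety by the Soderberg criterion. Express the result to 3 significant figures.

0.585

C = D/d = 67.0/6.3 = 10.6349; K_W = (4C−1)/(4C−4)+0.615/C = 1.1357; K_s = 1+0.5/C = 1.0470
F_a = (F_max−F_min)/2 = 337 N; F_m = (F_max+F_min)/2 = 1243 N
τ_a = K_W·8F_aD/(πd³) = 1.1357 × 229.94 = 261.14 MPa
τ_m = K_s·8F_mD/(πd³) = 1.0470 × 848.13 = 888.01 MPa
Soderberg: 1/n_f = τ_a/S_se + τ_m/S_sy = 261.14/464 + 888.01/775 = 0.56280 + 1.14582 = 1.7086
n_f = 1/1.7086 = 0.5853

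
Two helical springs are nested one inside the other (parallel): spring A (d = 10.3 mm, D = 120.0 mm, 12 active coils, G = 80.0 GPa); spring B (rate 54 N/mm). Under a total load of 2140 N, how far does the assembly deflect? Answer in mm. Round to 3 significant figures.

36.0 mm

k_A = Gd⁴/(8D³N_a) = (80.0×10³)(10.3⁴)/(8·120.0³·12) = 5.4278 N/mm
Parallel: k_eq = 5.4278 + 54 = 59.428 N/mm
δ = F/k_eq = 2140/59.428 = 36.01 mm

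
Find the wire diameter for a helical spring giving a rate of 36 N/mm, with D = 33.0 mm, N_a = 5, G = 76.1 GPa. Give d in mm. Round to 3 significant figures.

d = (8D³N_a·k / G)^(1/4) = (8·33.0³·5·36 / (76.1×10³))^0.25
  = (680.02)^0.25 = 5.1066 mm

5.11 mm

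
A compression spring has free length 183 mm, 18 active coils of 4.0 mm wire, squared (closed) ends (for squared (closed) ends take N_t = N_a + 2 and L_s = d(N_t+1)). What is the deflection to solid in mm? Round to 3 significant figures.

N_t = 20; L_s = 4.0·21 = 84 mm
δ_solid = L₀ − L_s = 183 − 84 = 99 mm

99.0 mm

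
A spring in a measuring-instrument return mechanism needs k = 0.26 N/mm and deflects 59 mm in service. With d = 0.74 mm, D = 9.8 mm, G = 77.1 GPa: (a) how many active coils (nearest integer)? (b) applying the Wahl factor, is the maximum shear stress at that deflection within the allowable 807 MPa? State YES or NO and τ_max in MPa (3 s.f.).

N_a = Gd⁴/(8D³k) = (77.1×10³)(0.74⁴)/(8·9.8³·0.26) = 11.81 → N_a = 12
Actual rate k = Gd⁴/(8D³·12) = 0.25588 N/mm
Working load F = kδ = 0.25588·59 = 15.097 N
C = 9.8/0.74 = 13.2432; K_W = (4C−1)/(4C−4)+0.615/C = 1.1077
τ_max = K_W·8FD/(πd³) = 1.1077·929.73 = 1029.9 MPa
τ_max > 807 MPa → exceeds allowable

(a) 12 coils; (b) NO, τ_max = 1030 MPa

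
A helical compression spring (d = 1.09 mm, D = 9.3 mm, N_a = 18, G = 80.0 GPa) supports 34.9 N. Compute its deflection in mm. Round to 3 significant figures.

35.8 mm

k = Gd⁴/(8D³N_a) = (80.0×10³)(1.09⁴)/(8·9.3³·18) = 0.97496 N/mm
δ = F/k = 34.9 / 0.97496 = 35.797 mm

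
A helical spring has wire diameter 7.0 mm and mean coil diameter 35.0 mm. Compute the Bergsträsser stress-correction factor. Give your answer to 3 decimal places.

C = D/d = 35.0/7.0 = 5.0000
K_B = (4C+2)/(4C−3) = 22.000/17.000 = 1.2941

1.294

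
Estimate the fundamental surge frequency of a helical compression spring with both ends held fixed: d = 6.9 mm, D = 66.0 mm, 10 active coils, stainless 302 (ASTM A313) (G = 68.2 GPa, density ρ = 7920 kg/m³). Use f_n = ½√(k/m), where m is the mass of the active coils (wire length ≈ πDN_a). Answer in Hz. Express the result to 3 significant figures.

52.3 Hz

k = Gd⁴/(8D³N_a) = (68.2×10³)(6.9⁴)/(8·66.0³·10) = 6.7214 N/mm = 6721.4 N/m
Wire length L = πDN_a = π·66.0·10 = 2073.5 mm
m = ρ·(πd²/4)·L = 7920 × 37.393×10⁻⁶ m² × 2.0735 m = 0.61405 kg
f_n = ½√(k/m) = 0.5·√(6721.4/0.61405) = 0.5·√(10946) = 52.311 Hz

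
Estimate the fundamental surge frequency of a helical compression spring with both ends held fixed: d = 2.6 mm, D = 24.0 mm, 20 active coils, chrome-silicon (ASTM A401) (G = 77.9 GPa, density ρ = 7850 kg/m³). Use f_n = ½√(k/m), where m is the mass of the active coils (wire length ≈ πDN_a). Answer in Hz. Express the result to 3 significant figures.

80.0 Hz

k = Gd⁴/(8D³N_a) = (77.9×10³)(2.6⁴)/(8·24.0³·20) = 1.6094 N/mm = 1609.4 N/m
Wire length L = πDN_a = π·24.0·20 = 1508 mm
m = ρ·(πd²/4)·L = 7850 × 5.3093×10⁻⁶ m² × 1.508 m = 0.062849 kg
f_n = ½√(k/m) = 0.5·√(1609.4/0.062849) = 0.5·√(25608) = 80.013 Hz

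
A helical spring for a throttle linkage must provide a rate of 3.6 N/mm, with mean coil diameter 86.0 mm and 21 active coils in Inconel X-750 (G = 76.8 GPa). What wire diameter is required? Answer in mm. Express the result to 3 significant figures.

8.41 mm

d = (8D³N_a·k / G)^(1/4) = (8·86.0³·21·3.6 / (76.8×10³))^0.25
  = (5008.9)^0.25 = 8.4127 mm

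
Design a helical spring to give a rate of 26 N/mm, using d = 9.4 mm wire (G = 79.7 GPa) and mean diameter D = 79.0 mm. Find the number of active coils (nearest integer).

6

N_a = Gd⁴/(8D³k) = (79.7×10³ × 9.4⁴)/(8 × 79.0³ × 26)
    = 6.22257e+08 / 1.02552e+08 = 6.068 → 6 coils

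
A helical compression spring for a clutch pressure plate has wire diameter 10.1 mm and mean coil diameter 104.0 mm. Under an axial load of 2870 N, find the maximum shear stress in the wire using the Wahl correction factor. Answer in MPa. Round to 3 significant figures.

841 MPa

Spring index C = D/d = 104.0/10.1 = 10.2970
K_W = (4C−1)/(4C−4) + 0.615/C = 40.188/37.188 + 0.0597 = 1.1404
τ₀ = 8FD/(πd³) = 8·2870·104.0/(π·10.1³) = 2.38784e+06/3236.8 = 737.72 MPa
τ_max = K·τ₀ = 1.1404 × 737.72 = 841.29 MPa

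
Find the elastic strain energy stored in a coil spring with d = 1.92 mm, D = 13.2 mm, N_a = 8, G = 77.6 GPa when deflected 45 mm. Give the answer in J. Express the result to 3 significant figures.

7.25 J

k = Gd⁴/(8D³N_a) = (77.6×10³)(1.92⁴)/(8·13.2³·8) = 7.1642 N/mm
U = ½kδ² = 0.5 × 7.1642 × 45² = 7253.7 N·mm = 7.2537 J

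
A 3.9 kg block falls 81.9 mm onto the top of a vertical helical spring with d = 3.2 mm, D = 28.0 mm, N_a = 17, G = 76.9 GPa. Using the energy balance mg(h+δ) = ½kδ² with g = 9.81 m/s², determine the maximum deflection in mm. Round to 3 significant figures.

k = Gd⁴/(8D³N_a) = (76.9×10³)(3.2⁴)/(8·28.0³·17) = 2.7009 N/mm
W = mg = 3.9 × 9.81 = 38.259 N
½kδ² − Wδ − Wh = 0 → δ = (W + √(W² + 2kWh))/k
δ = (38.259 + √(1463.8 + 16926.3))/2.7009 = (38.259 + 135.61)/2.7009 = 64.374 mm

64.4 mm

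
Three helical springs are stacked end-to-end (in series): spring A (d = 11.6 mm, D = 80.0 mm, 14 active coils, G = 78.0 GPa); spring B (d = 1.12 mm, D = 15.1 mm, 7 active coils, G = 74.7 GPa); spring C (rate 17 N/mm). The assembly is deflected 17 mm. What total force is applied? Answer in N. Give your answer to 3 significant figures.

9.77 N

k_A = Gd⁴/(8D³N_a) = (78.0×10³)(11.6⁴)/(8·80.0³·14) = 24.629 N/mm
k_B = Gd⁴/(8D³N_a) = (74.7×10³)(1.12⁴)/(8·15.1³·7) = 0.60964 N/mm
Series: 1/k_eq = 1/24.629 + 1/0.60964 + 1/17 = 1.7397; k_eq = 0.5748 N/mm
F = k_eq·δ = 0.5748·17 = 9.7716 N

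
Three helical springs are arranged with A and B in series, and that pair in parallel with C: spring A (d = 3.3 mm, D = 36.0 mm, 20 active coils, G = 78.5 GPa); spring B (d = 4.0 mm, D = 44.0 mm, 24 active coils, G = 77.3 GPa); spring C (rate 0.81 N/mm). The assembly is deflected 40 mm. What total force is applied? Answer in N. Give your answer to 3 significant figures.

57.0 N

k_A = Gd⁴/(8D³N_a) = (78.5×10³)(3.3⁴)/(8·36.0³·20) = 1.2471 N/mm
k_B = Gd⁴/(8D³N_a) = (77.3×10³)(4.0⁴)/(8·44.0³·24) = 1.2099 N/mm
Springs A,B series: k_AB = 1/(1/1.2471+1/1.2099) = 0.61411 N/mm; parallel with C: k_eq = 0.61411+0.81 = 1.4241 N/mm
F = k_eq·δ = 1.4241·40 = 56.965 N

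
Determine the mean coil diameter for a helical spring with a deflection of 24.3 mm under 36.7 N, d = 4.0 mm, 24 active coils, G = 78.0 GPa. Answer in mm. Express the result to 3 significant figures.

41.0 mm

Required rate k = F/δ = 36.7/24.3 = 1.5103 N/mm
D = (Gd⁴/(8N_a·k))^(1/3) = (78.0×10³·4.0⁴/(8·24·1.5103))^(1/3)
  = (68861)^(1/3) = 40.9881 mm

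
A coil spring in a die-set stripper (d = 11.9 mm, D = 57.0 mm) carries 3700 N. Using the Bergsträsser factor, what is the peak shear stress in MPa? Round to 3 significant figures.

Spring index C = D/d = 57.0/11.9 = 4.7899
K_B = (4C+2)/(4C−3) = 21.160/16.160 = 1.3094
τ₀ = 8FD/(πd³) = 8·3700·57.0/(π·11.9³) = 1.6872e+06/5294.1 = 318.7 MPa
τ_max = K·τ₀ = 1.3094 × 318.7 = 417.3 MPa

417 MPa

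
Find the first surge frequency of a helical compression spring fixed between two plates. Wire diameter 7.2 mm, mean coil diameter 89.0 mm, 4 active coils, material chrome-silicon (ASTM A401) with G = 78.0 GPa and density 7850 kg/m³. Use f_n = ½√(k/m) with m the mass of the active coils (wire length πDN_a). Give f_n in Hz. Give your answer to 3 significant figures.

80.6 Hz

k = Gd⁴/(8D³N_a) = (78.0×10³)(7.2⁴)/(8·89.0³·4) = 9.2919 N/mm = 9291.9 N/m
Wire length L = πDN_a = π·89.0·4 = 1118.4 mm
m = ρ·(πd²/4)·L = 7850 × 40.715×10⁻⁶ m² × 1.1184 m = 0.35746 kg
f_n = ½√(k/m) = 0.5·√(9291.9/0.35746) = 0.5·√(25994) = 80.614 Hz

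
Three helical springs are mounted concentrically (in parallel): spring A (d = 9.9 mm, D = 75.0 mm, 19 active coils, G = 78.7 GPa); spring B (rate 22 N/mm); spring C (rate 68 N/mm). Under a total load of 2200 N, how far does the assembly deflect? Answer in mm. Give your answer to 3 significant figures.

k_A = Gd⁴/(8D³N_a) = (78.7×10³)(9.9⁴)/(8·75.0³·19) = 11.789 N/mm
Parallel: k_eq = 11.789 + 22 + 68 = 101.79 N/mm
δ = F/k_eq = 2200/101.79 = 21.613 mm

21.6 mm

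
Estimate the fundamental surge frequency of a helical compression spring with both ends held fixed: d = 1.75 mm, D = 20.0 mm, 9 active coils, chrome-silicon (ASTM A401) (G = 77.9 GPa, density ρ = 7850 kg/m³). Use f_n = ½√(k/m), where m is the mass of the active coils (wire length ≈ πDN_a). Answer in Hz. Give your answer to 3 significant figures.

k = Gd⁴/(8D³N_a) = (77.9×10³)(1.75⁴)/(8·20.0³·9) = 1.2684 N/mm = 1268.4 N/m
Wire length L = πDN_a = π·20.0·9 = 565.49 mm
m = ρ·(πd²/4)·L = 7850 × 2.4053×10⁻⁶ m² × 0.56549 m = 0.010677 kg
f_n = ½√(k/m) = 0.5·√(1268.4/0.010677) = 0.5·√(1.188e+05) = 172.34 Hz

172 Hz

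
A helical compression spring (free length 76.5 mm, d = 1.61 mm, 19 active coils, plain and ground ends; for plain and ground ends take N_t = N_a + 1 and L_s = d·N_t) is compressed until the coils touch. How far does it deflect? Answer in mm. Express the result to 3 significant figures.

N_t = 20; L_s = 1.61·20 = 32.2 mm
δ_solid = L₀ − L_s = 76.5 − 32.2 = 44.3 mm

44.3 mm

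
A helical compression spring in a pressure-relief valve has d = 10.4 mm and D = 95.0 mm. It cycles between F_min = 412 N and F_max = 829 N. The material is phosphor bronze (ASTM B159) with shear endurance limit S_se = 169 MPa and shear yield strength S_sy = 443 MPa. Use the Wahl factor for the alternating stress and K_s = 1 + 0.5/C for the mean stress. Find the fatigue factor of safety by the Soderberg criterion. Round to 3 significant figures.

1.60

C = D/d = 95.0/10.4 = 9.1346; K_W = (4C−1)/(4C−4)+0.615/C = 1.1595; K_s = 1+0.5/C = 1.0547
F_a = (F_max−F_min)/2 = 208.5 N; F_m = (F_max+F_min)/2 = 620.5 N
τ_a = K_W·8F_aD/(πd³) = 1.1595 × 44.84 = 51.994 MPa
τ_m = K_s·8F_mD/(πd³) = 1.0547 × 133.45 = 140.75 MPa
Soderberg: 1/n_f = τ_a/S_se + τ_m/S_sy = 51.994/169 + 140.75/443 = 0.30765 + 0.31772 = 0.62538
n_f = 1/0.62538 = 1.599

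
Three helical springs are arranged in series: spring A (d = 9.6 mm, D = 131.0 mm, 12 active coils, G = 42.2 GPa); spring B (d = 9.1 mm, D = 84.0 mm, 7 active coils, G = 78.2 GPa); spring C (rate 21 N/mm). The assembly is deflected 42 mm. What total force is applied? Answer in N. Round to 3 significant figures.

k_A = Gd⁴/(8D³N_a) = (42.2×10³)(9.6⁴)/(8·131.0³·12) = 1.6608 N/mm
k_B = Gd⁴/(8D³N_a) = (78.2×10³)(9.1⁴)/(8·84.0³·7) = 16.156 N/mm
Series: 1/k_eq = 1/1.6608 + 1/16.156 + 1/21 = 0.71164; k_eq = 1.4052 N/mm
F = k_eq·δ = 1.4052·42 = 59.019 N

59.0 N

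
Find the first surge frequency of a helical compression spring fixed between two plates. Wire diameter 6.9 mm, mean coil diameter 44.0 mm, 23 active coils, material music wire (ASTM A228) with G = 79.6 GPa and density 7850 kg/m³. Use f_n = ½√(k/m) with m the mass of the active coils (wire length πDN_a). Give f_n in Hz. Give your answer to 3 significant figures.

k = Gd⁴/(8D³N_a) = (79.6×10³)(6.9⁴)/(8·44.0³·23) = 11.512 N/mm = 11512 N/m
Wire length L = πDN_a = π·44.0·23 = 3179.3 mm
m = ρ·(πd²/4)·L = 7850 × 37.393×10⁻⁶ m² × 3.1793 m = 0.93323 kg
f_n = ½√(k/m) = 0.5·√(11512/0.93323) = 0.5·√(12335) = 55.532 Hz

55.5 Hz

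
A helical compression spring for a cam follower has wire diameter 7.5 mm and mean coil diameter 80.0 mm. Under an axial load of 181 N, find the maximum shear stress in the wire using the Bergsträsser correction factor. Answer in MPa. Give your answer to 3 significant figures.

Spring index C = D/d = 80.0/7.5 = 10.6667
K_B = (4C+2)/(4C−3) = 44.667/39.667 = 1.1261
τ₀ = 8FD/(πd³) = 8·181·80.0/(π·7.5³) = 115840/1325.4 = 87.403 MPa
τ_max = K·τ₀ = 1.1261 × 87.403 = 98.42 MPa

98.4 MPa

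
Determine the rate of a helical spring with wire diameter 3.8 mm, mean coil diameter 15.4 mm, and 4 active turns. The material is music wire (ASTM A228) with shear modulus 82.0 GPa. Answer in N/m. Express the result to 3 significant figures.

k = Gd⁴/(8D³N_a) = (82.0×10³ × 3.8⁴) / (8 × 15.4³ × 4)
  = 1.70981e+07 / 116872 = 146.3 N/mm = 1.463e+05 N/m

146000 N/m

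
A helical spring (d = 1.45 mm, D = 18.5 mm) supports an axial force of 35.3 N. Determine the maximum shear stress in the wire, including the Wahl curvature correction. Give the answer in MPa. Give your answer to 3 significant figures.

607 MPa

Spring index C = D/d = 18.5/1.45 = 12.7586
K_W = (4C−1)/(4C−4) + 0.615/C = 50.034/47.034 + 0.0482 = 1.1120
τ₀ = 8FD/(πd³) = 8·35.3·18.5/(π·1.45³) = 5224.4/9.5775 = 545.48 MPa
τ_max = K·τ₀ = 1.1120 × 545.48 = 606.57 MPa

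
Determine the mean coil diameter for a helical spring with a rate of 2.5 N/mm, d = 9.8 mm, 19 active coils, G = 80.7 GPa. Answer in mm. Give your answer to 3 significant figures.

125 mm

D = (Gd⁴/(8N_a·k))^(1/3) = (80.7×10³·9.8⁴/(8·19·2.5))^(1/3)
  = (1.95882e+06)^(1/3) = 125.1213 mm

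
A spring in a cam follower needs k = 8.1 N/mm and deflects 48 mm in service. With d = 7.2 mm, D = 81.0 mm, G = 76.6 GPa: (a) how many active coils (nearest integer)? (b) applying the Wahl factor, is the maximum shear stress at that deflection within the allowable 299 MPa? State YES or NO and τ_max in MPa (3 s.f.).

(a) 6 coils; (b) YES, τ_max = 241 MPa

N_a = Gd⁴/(8D³k) = (76.6×10³)(7.2⁴)/(8·81.0³·8.1) = 5.978 → N_a = 6
Actual rate k = Gd⁴/(8D³·6) = 8.0698 N/mm
Working load F = kδ = 8.0698·48 = 387.35 N
C = 81.0/7.2 = 11.2500; K_W = (4C−1)/(4C−4)+0.615/C = 1.1278
τ_max = K_W·8FD/(πd³) = 1.1278·214.06 = 241.42 MPa
τ_max ≤ 299 MPa → acceptable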